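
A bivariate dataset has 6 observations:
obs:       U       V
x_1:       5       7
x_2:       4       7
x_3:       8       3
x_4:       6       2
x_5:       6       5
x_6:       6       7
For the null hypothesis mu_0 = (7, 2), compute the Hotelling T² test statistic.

Step 1 — sample mean vector:
  mean(U) = (5 + 4 + 8 + 6 + 6 + 6) / 6 = 35/6 = 5.8333
  mean(V) = (7 + 7 + 3 + 2 + 5 + 7) / 6 = 31/6 = 5.1667
  x̄ = (5.8333, 5.1667),  deviation x̄ - mu_0 = (5.8333, 5.1667) - (7, 2) = (-1.1667, 3.1667).

Step 2 — sample covariance matrix, S[i,j] = (1/(n-1)) · Σ_k (x_{k,i} - mean_i) · (x_{k,j} - mean_j), divisor n-1 = 5:
  S[U,U] = ((-0.8333)·(-0.8333) + (-1.8333)·(-1.8333) + (2.1667)·(2.1667) + (0.1667)·(0.1667) + (0.1667)·(0.1667) + (0.1667)·(0.1667)) / 5 = 8.8333/5 = 1.7667
  S[U,V] = ((-0.8333)·(1.8333) + (-1.8333)·(1.8333) + (2.1667)·(-2.1667) + (0.1667)·(-3.1667) + (0.1667)·(-0.1667) + (0.1667)·(1.8333)) / 5 = -9.8333/5 = -1.9667
  S[V,V] = ((1.8333)·(1.8333) + (1.8333)·(1.8333) + (-2.1667)·(-2.1667) + (-3.1667)·(-3.1667) + (-0.1667)·(-0.1667) + (1.8333)·(1.8333)) / 5 = 24.8333/5 = 4.9667
  S = [[1.7667, -1.9667],
 [-1.9667, 4.9667]].

Step 3 — invert S. det(S) = 1.7667·4.9667 - (-1.9667)² = 4.9067.
  S^{-1} = (1/det) · [[d, -b], [-b, a]] = [[1.0122, 0.4008],
 [0.4008, 0.3601]].

Step 4 — quadratic form (x̄ - mu_0)^T · S^{-1} · (x̄ - mu_0):
  S^{-1} · (x̄ - mu_0) = (0.0883, 0.6726),
  (x̄ - mu_0)^T · [...] = (-1.1667)·(0.0883) + (3.1667)·(0.6726) = 2.0267.

Step 5 — scale by n: T² = 6 · 2.0267 = 12.1603.

T² ≈ 12.1603


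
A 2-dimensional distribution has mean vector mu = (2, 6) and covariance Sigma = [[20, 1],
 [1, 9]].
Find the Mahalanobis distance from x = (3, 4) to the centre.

Step 1 — centre the observation: (x - mu) = (1, -2).

Step 2 — invert Sigma. det(Sigma) = 20·9 - (1)² = 179.
  Sigma^{-1} = (1/det) · [[d, -b], [-b, a]] = [[0.0503, -0.0056],
 [-0.0056, 0.1117]].

Step 3 — form the quadratic (x - mu)^T · Sigma^{-1} · (x - mu):
  Sigma^{-1} · (x - mu) = (0.0615, -0.2291).
  (x - mu)^T · [Sigma^{-1} · (x - mu)] = (1)·(0.0615) + (-2)·(-0.2291) = 0.5196.

Step 4 — take square root: d = √(0.5196) ≈ 0.7208.

d(x, mu) = √(0.5196) ≈ 0.7208


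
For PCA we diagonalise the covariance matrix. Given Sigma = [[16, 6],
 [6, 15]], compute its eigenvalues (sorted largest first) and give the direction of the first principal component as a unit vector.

Step 1 — characteristic polynomial of 2×2 Sigma:
  det(Sigma - λI) = λ² - trace · λ + det = 0.
  trace = 16 + 15 = 31, det = 16·15 - (6)² = 204.
Step 2 — discriminant:
  Δ = trace² - 4·det = 961 - 816 = 145.
Step 3 — eigenvalues:
  λ = (trace ± √Δ)/2 = (31 ± 12.0416)/2,
  λ_1 = 21.5208,  λ_2 = 9.4792.

Step 4 — unit eigenvector for λ_1: solve (Sigma - λ_1 I)v = 0. First row:
  (16 - 21.5208)·v_x + (6)·v_y = 0, i.e. (-5.5208)·v_x + (6)·v_y = 0,
  so v ∝ (b, λ_1 - a) = (6, 5.5208) = u.
  ||u|| = √((6)² + (5.5208)²) = √(66.4792) ≈ 8.1535,
  v_1 = u/||u|| ≈ (0.7359, 0.6771) (||v_1|| = 1).

λ_1 = 21.5208,  λ_2 = 9.4792;  v_1 ≈ (0.7359, 0.6771)


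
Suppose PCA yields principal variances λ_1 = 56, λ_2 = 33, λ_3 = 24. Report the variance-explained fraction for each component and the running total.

Step 1 — total variance = trace(Sigma) = Σ λ_i = 56 + 33 + 24 = 113.

Step 2 — fraction explained by component i = λ_i / Σ λ:
  PC1: 56/113 = 0.4956
  PC2: 33/113 = 0.292
  PC3: 24/113 = 0.2124

Step 3 — cumulative fraction after k components = (λ_1 + ... + λ_k) / Σ λ:
  k = 1: 56/113 = 0.4956
  k = 2: (56 + 33)/113 = 89/113 = 0.7876
  k = 3: (56 + 33 + 24)/113 = 113/113 = 1

Summary (fraction, with percent):

explained: PC1 0.4956 (49.56%), PC2 0.292 (29.2%), PC3 0.2124 (21.24%);  cumulative: 0.4956, 0.7876, 1


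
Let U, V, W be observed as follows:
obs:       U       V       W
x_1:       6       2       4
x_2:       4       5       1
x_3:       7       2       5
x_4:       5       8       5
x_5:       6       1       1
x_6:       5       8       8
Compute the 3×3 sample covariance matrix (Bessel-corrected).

Step 1 — column means:
  mean(U) = (6 + 4 + 7 + 5 + 6 + 5) / 6 = 33/6 = 5.5
  mean(V) = (2 + 5 + 2 + 8 + 1 + 8) / 6 = 26/6 = 4.3333
  mean(W) = (4 + 1 + 5 + 5 + 1 + 8) / 6 = 24/6 = 4

Step 2 — sample covariance S[i,j] = (1/(n-1)) · Σ_k (x_{k,i} - mean_i) · (x_{k,j} - mean_j), with n-1 = 5.
  S[U,U] = ((0.5)·(0.5) + (-1.5)·(-1.5) + (1.5)·(1.5) + (-0.5)·(-0.5) + (0.5)·(0.5) + (-0.5)·(-0.5)) / 5 = 5.5/5 = 1.1
  S[U,V] = ((0.5)·(-2.3333) + (-1.5)·(0.6667) + (1.5)·(-2.3333) + (-0.5)·(3.6667) + (0.5)·(-3.3333) + (-0.5)·(3.6667)) / 5 = -11/5 = -2.2
  S[U,W] = ((0.5)·(0) + (-1.5)·(-3) + (1.5)·(1) + (-0.5)·(1) + (0.5)·(-3) + (-0.5)·(4)) / 5 = 2/5 = 0.4
  S[V,V] = ((-2.3333)·(-2.3333) + (0.6667)·(0.6667) + (-2.3333)·(-2.3333) + (3.6667)·(3.6667) + (-3.3333)·(-3.3333) + (3.6667)·(3.6667)) / 5 = 49.3333/5 = 9.8667
  S[V,W] = ((-2.3333)·(0) + (0.6667)·(-3) + (-2.3333)·(1) + (3.6667)·(1) + (-3.3333)·(-3) + (3.6667)·(4)) / 5 = 24/5 = 4.8
  S[W,W] = ((0)·(0) + (-3)·(-3) + (1)·(1) + (1)·(1) + (-3)·(-3) + (4)·(4)) / 5 = 36/5 = 7.2

S is symmetric (S[j,i] = S[i,j]). Assembling:

S = [[1.1, -2.2, 0.4],
 [-2.2, 9.8667, 4.8],
 [0.4, 4.8, 7.2]]


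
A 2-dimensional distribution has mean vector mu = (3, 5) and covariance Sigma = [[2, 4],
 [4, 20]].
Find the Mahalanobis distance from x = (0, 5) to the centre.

Step 1 — centre the observation: (x - mu) = (-3, 0).

Step 2 — invert Sigma. det(Sigma) = 2·20 - (4)² = 24.
  Sigma^{-1} = (1/det) · [[d, -b], [-b, a]] = [[0.8333, -0.1667],
 [-0.1667, 0.0833]].

Step 3 — form the quadratic (x - mu)^T · Sigma^{-1} · (x - mu):
  Sigma^{-1} · (x - mu) = (-2.5, 0.5).
  (x - mu)^T · [Sigma^{-1} · (x - mu)] = (-3)·(-2.5) + (0)·(0.5) = 7.5.

Step 4 — take square root: d = √(7.5) ≈ 2.7386.

d(x, mu) = √(7.5) ≈ 2.7386


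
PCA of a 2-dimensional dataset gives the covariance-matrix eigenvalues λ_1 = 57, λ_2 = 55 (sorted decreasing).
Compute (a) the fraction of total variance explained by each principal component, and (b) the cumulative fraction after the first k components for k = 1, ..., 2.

Step 1 — total variance = trace(Sigma) = Σ λ_i = 57 + 55 = 112.

Step 2 — fraction explained by component i = λ_i / Σ λ:
  PC1: 57/112 = 0.5089
  PC2: 55/112 = 0.4911

Step 3 — cumulative fraction after k components = (λ_1 + ... + λ_k) / Σ λ:
  k = 1: 57/112 = 0.5089
  k = 2: (57 + 55)/112 = 112/112 = 1

Summary (fraction, with percent):

explained: PC1 0.5089 (50.89%), PC2 0.4911 (49.11%);  cumulative: 0.5089, 1


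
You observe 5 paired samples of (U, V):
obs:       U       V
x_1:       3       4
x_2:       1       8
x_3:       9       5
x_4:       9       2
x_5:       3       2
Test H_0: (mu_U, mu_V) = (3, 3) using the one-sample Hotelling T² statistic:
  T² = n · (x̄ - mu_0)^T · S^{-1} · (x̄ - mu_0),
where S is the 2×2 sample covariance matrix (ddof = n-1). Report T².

Step 1 — sample mean vector:
  mean(U) = (3 + 1 + 9 + 9 + 3) / 5 = 25/5 = 5
  mean(V) = (4 + 8 + 5 + 2 + 2) / 5 = 21/5 = 4.2
  x̄ = (5, 4.2),  deviation x̄ - mu_0 = (5, 4.2) - (3, 3) = (2, 1.2).

Step 2 — sample covariance matrix, S[i,j] = (1/(n-1)) · Σ_k (x_{k,i} - mean_i) · (x_{k,j} - mean_j), divisor n-1 = 4:
  S[U,U] = ((-2)·(-2) + (-4)·(-4) + (4)·(4) + (4)·(4) + (-2)·(-2)) / 4 = 56/4 = 14
  S[U,V] = ((-2)·(-0.2) + (-4)·(3.8) + (4)·(0.8) + (4)·(-2.2) + (-2)·(-2.2)) / 4 = -16/4 = -4
  S[V,V] = ((-0.2)·(-0.2) + (3.8)·(3.8) + (0.8)·(0.8) + (-2.2)·(-2.2) + (-2.2)·(-2.2)) / 4 = 24.8/4 = 6.2
  S = [[14, -4],
 [-4, 6.2]].

Step 3 — invert S. det(S) = 14·6.2 - (-4)² = 70.8.
  S^{-1} = (1/det) · [[d, -b], [-b, a]] = [[0.0876, 0.0565],
 [0.0565, 0.1977]].

Step 4 — quadratic form (x̄ - mu_0)^T · S^{-1} · (x̄ - mu_0):
  S^{-1} · (x̄ - mu_0) = (0.2429, 0.3503),
  (x̄ - mu_0)^T · [...] = (2)·(0.2429) + (1.2)·(0.3503) = 0.9062.

Step 5 — scale by n: T² = 5 · 0.9062 = 4.5311.

T² ≈ 4.5311


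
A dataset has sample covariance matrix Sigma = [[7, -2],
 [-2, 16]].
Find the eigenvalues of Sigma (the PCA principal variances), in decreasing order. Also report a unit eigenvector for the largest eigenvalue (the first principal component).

Step 1 — characteristic polynomial of 2×2 Sigma:
  det(Sigma - λI) = λ² - trace · λ + det = 0.
  trace = 7 + 16 = 23, det = 7·16 - (-2)² = 108.
Step 2 — discriminant:
  Δ = trace² - 4·det = 529 - 432 = 97.
Step 3 — eigenvalues:
  λ = (trace ± √Δ)/2 = (23 ± 9.8489)/2,
  λ_1 = 16.4244,  λ_2 = 6.5756.

Step 4 — unit eigenvector for λ_1: solve (Sigma - λ_1 I)v = 0. First row:
  (7 - 16.4244)·v_x + (-2)·v_y = 0, i.e. (-9.4244)·v_x + (-2)·v_y = 0,
  so v ∝ (b, λ_1 - a) = (-2, 9.4244); multiply by -1 so the first entry is positive: u = (2, -9.4244).
  ||u|| = √((2)² + (-9.4244)²) = √(92.8199) ≈ 9.6343,
  v_1 = u/||u|| ≈ (0.2076, -0.9782) (||v_1|| = 1).

λ_1 = 16.4244,  λ_2 = 6.5756;  v_1 ≈ (0.2076, -0.9782)


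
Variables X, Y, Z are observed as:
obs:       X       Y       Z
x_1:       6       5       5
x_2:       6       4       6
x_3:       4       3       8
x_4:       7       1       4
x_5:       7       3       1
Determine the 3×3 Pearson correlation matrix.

Step 1 — column means:
  mean(X) = (6 + 6 + 4 + 7 + 7) / 5 = 30/5 = 6
  mean(Y) = (5 + 4 + 3 + 1 + 3) / 5 = 16/5 = 3.2
  mean(Z) = (5 + 6 + 8 + 4 + 1) / 5 = 24/5 = 4.8

Step 2 — sample variances and covariances s[i,j] = (1/(n-1)) · Σ_k (x_{k,i} - mean_i) · (x_{k,j} - mean_j), with n-1 = 4:
  s[X,X] = ((0)·(0) + (0)·(0) + (-2)·(-2) + (1)·(1) + (1)·(1)) / 4 = 6/4 = 1.5
  s[X,Y] = ((0)·(1.8) + (0)·(0.8) + (-2)·(-0.2) + (1)·(-2.2) + (1)·(-0.2)) / 4 = -2/4 = -0.5
  s[X,Z] = ((0)·(0.2) + (0)·(1.2) + (-2)·(3.2) + (1)·(-0.8) + (1)·(-3.8)) / 4 = -11/4 = -2.75
  s[Y,Y] = ((1.8)·(1.8) + (0.8)·(0.8) + (-0.2)·(-0.2) + (-2.2)·(-2.2) + (-0.2)·(-0.2)) / 4 = 8.8/4 = 2.2
  s[Y,Z] = ((1.8)·(0.2) + (0.8)·(1.2) + (-0.2)·(3.2) + (-2.2)·(-0.8) + (-0.2)·(-3.8)) / 4 = 3.2/4 = 0.8
  s[Z,Z] = ((0.2)·(0.2) + (1.2)·(1.2) + (3.2)·(3.2) + (-0.8)·(-0.8) + (-3.8)·(-3.8)) / 4 = 26.8/4 = 6.7
  Sample standard deviations s_i = √(s[i,i]):
  s(X) = √(1.5) = 1.2247
  s(Y) = √(2.2) = 1.4832
  s(Z) = √(6.7) = 2.5884

Step 3 — r_{ij} = s_{ij} / (s_i · s_j):
  r[X,X] = 1 (diagonal).
  r[X,Y] = -0.5 / (1.2247 · 1.4832) = -0.5 / 1.8166 = -0.2752
  r[X,Z] = -2.75 / (1.2247 · 2.5884) = -2.75 / 3.1702 = -0.8675
  r[Y,Y] = 1 (diagonal).
  r[Y,Z] = 0.8 / (1.4832 · 2.5884) = 0.8 / 3.8393 = 0.2084
  r[Z,Z] = 1 (diagonal).

R is symmetric with unit diagonal. Assembling:

R = [[1, -0.2752, -0.8675],
 [-0.2752, 1, 0.2084],
 [-0.8675, 0.2084, 1]]


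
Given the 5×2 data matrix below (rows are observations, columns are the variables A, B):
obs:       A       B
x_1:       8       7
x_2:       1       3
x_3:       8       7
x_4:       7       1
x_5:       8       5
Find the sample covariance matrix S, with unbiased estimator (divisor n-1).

Step 1 — column means:
  mean(A) = (8 + 1 + 8 + 7 + 8) / 5 = 32/5 = 6.4
  mean(B) = (7 + 3 + 7 + 1 + 5) / 5 = 23/5 = 4.6

Step 2 — sample covariance S[i,j] = (1/(n-1)) · Σ_k (x_{k,i} - mean_i) · (x_{k,j} - mean_j), with n-1 = 4.
  S[A,A] = ((1.6)·(1.6) + (-5.4)·(-5.4) + (1.6)·(1.6) + (0.6)·(0.6) + (1.6)·(1.6)) / 4 = 37.2/4 = 9.3
  S[A,B] = ((1.6)·(2.4) + (-5.4)·(-1.6) + (1.6)·(2.4) + (0.6)·(-3.6) + (1.6)·(0.4)) / 4 = 14.8/4 = 3.7
  S[B,B] = ((2.4)·(2.4) + (-1.6)·(-1.6) + (2.4)·(2.4) + (-3.6)·(-3.6) + (0.4)·(0.4)) / 4 = 27.2/4 = 6.8

S is symmetric (S[j,i] = S[i,j]). Assembling:

S = [[9.3, 3.7],
 [3.7, 6.8]]


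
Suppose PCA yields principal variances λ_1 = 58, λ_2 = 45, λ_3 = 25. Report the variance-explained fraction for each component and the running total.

Step 1 — total variance = trace(Sigma) = Σ λ_i = 58 + 45 + 25 = 128.

Step 2 — fraction explained by component i = λ_i / Σ λ:
  PC1: 58/128 = 0.4531
  PC2: 45/128 = 0.3516
  PC3: 25/128 = 0.1953

Step 3 — cumulative fraction after k components = (λ_1 + ... + λ_k) / Σ λ:
  k = 1: 58/128 = 0.4531
  k = 2: (58 + 45)/128 = 103/128 = 0.8047
  k = 3: (58 + 45 + 25)/128 = 128/128 = 1

Summary (fraction, with percent):

explained: PC1 0.4531 (45.31%), PC2 0.3516 (35.16%), PC3 0.1953 (19.53%);  cumulative: 0.4531, 0.8047, 1


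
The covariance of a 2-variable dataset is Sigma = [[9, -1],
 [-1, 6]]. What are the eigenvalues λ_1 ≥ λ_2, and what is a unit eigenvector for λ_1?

Step 1 — characteristic polynomial of 2×2 Sigma:
  det(Sigma - λI) = λ² - trace · λ + det = 0.
  trace = 9 + 6 = 15, det = 9·6 - (-1)² = 53.
Step 2 — discriminant:
  Δ = trace² - 4·det = 225 - 212 = 13.
Step 3 — eigenvalues:
  λ = (trace ± √Δ)/2 = (15 ± 3.6056)/2,
  λ_1 = 9.3028,  λ_2 = 5.6972.

Step 4 — unit eigenvector for λ_1: solve (Sigma - λ_1 I)v = 0. First row:
  (9 - 9.3028)·v_x + (-1)·v_y = 0, i.e. (-0.3028)·v_x + (-1)·v_y = 0,
  so v ∝ (b, λ_1 - a) = (-1, 0.3028); multiply by -1 so the first entry is positive: u = (1, -0.3028).
  ||u|| = √((1)² + (-0.3028)²) = √(1.0917) ≈ 1.0448,
  v_1 = u/||u|| ≈ (0.9571, -0.2898) (||v_1|| = 1).

λ_1 = 9.3028,  λ_2 = 5.6972;  v_1 ≈ (0.9571, -0.2898)


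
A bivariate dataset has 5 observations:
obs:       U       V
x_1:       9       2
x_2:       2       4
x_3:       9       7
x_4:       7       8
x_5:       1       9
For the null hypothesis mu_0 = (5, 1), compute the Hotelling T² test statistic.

Step 1 — sample mean vector:
  mean(U) = (9 + 2 + 9 + 7 + 1) / 5 = 28/5 = 5.6
  mean(V) = (2 + 4 + 7 + 8 + 9) / 5 = 30/5 = 6
  x̄ = (5.6, 6),  deviation x̄ - mu_0 = (5.6, 6) - (5, 1) = (0.6, 5).

Step 2 — sample covariance matrix, S[i,j] = (1/(n-1)) · Σ_k (x_{k,i} - mean_i) · (x_{k,j} - mean_j), divisor n-1 = 4:
  S[U,U] = ((3.4)·(3.4) + (-3.6)·(-3.6) + (3.4)·(3.4) + (1.4)·(1.4) + (-4.6)·(-4.6)) / 4 = 59.2/4 = 14.8
  S[U,V] = ((3.4)·(-4) + (-3.6)·(-2) + (3.4)·(1) + (1.4)·(2) + (-4.6)·(3)) / 4 = -14/4 = -3.5
  S[V,V] = ((-4)·(-4) + (-2)·(-2) + (1)·(1) + (2)·(2) + (3)·(3)) / 4 = 34/4 = 8.5
  S = [[14.8, -3.5],
 [-3.5, 8.5]].

Step 3 — invert S. det(S) = 14.8·8.5 - (-3.5)² = 113.55.
  S^{-1} = (1/det) · [[d, -b], [-b, a]] = [[0.0749, 0.0308],
 [0.0308, 0.1303]].

Step 4 — quadratic form (x̄ - mu_0)^T · S^{-1} · (x̄ - mu_0):
  S^{-1} · (x̄ - mu_0) = (0.199, 0.6702),
  (x̄ - mu_0)^T · [...] = (0.6)·(0.199) + (5)·(0.6702) = 3.4704.

Step 5 — scale by n: T² = 5 · 3.4704 = 17.3518.

T² ≈ 17.3518


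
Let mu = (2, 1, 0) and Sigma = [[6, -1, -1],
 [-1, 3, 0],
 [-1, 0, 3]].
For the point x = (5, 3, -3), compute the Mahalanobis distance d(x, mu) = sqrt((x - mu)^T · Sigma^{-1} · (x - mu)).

Step 1 — centre the observation: (x - mu) = (3, 2, -3).

Step 2 — invert Sigma (cofactor / det for 3×3, or solve directly):
  Sigma^{-1} = [[0.1875, 0.0625, 0.0625],
 [0.0625, 0.3542, 0.0208],
 [0.0625, 0.0208, 0.3542]].

Step 3 — form the quadratic (x - mu)^T · Sigma^{-1} · (x - mu):
  Sigma^{-1} · (x - mu) = (0.5, 0.8333, -0.8333).
  (x - mu)^T · [Sigma^{-1} · (x - mu)] = (3)·(0.5) + (2)·(0.8333) + (-3)·(-0.8333) = 5.6667.

Step 4 — take square root: d = √(5.6667) ≈ 2.3805.

d(x, mu) = √(5.6667) ≈ 2.3805


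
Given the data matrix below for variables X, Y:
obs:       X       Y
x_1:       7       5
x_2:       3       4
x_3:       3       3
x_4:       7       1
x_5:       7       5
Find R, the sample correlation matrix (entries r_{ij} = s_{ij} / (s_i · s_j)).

Step 1 — column means:
  mean(X) = (7 + 3 + 3 + 7 + 7) / 5 = 27/5 = 5.4
  mean(Y) = (5 + 4 + 3 + 1 + 5) / 5 = 18/5 = 3.6

Step 2 — sample variances and covariances s[i,j] = (1/(n-1)) · Σ_k (x_{k,i} - mean_i) · (x_{k,j} - mean_j), with n-1 = 4:
  s[X,X] = ((1.6)·(1.6) + (-2.4)·(-2.4) + (-2.4)·(-2.4) + (1.6)·(1.6) + (1.6)·(1.6)) / 4 = 19.2/4 = 4.8
  s[X,Y] = ((1.6)·(1.4) + (-2.4)·(0.4) + (-2.4)·(-0.6) + (1.6)·(-2.6) + (1.6)·(1.4)) / 4 = 0.8/4 = 0.2
  s[Y,Y] = ((1.4)·(1.4) + (0.4)·(0.4) + (-0.6)·(-0.6) + (-2.6)·(-2.6) + (1.4)·(1.4)) / 4 = 11.2/4 = 2.8
  Sample standard deviations s_i = √(s[i,i]):
  s(X) = √(4.8) = 2.1909
  s(Y) = √(2.8) = 1.6733

Step 3 — r_{ij} = s_{ij} / (s_i · s_j):
  r[X,X] = 1 (diagonal).
  r[X,Y] = 0.2 / (2.1909 · 1.6733) = 0.2 / 3.6661 = 0.0546
  r[Y,Y] = 1 (diagonal).

R is symmetric with unit diagonal. Assembling:

R = [[1, 0.0546],
 [0.0546, 1]]


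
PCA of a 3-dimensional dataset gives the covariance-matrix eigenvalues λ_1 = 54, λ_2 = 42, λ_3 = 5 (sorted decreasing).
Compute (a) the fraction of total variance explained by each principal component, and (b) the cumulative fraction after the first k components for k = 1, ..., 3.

Step 1 — total variance = trace(Sigma) = Σ λ_i = 54 + 42 + 5 = 101.

Step 2 — fraction explained by component i = λ_i / Σ λ:
  PC1: 54/101 = 0.5347
  PC2: 42/101 = 0.4158
  PC3: 5/101 = 0.0495

Step 3 — cumulative fraction after k components = (λ_1 + ... + λ_k) / Σ λ:
  k = 1: 54/101 = 0.5347
  k = 2: (54 + 42)/101 = 96/101 = 0.9505
  k = 3: (54 + 42 + 5)/101 = 101/101 = 1

Summary (fraction, with percent):

explained: PC1 0.5347 (53.47%), PC2 0.4158 (41.58%), PC3 0.0495 (4.95%);  cumulative: 0.5347, 0.9505, 1


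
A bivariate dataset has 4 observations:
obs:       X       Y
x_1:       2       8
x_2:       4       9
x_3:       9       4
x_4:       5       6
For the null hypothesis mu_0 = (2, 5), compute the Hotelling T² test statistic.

Step 1 — sample mean vector:
  mean(X) = (2 + 4 + 9 + 5) / 4 = 20/4 = 5
  mean(Y) = (8 + 9 + 4 + 6) / 4 = 27/4 = 6.75
  x̄ = (5, 6.75),  deviation x̄ - mu_0 = (5, 6.75) - (2, 5) = (3, 1.75).

Step 2 — sample covariance matrix, S[i,j] = (1/(n-1)) · Σ_k (x_{k,i} - mean_i) · (x_{k,j} - mean_j), divisor n-1 = 3:
  S[X,X] = ((-3)·(-3) + (-1)·(-1) + (4)·(4) + (0)·(0)) / 3 = 26/3 = 8.6667
  S[X,Y] = ((-3)·(1.25) + (-1)·(2.25) + (4)·(-2.75) + (0)·(-0.75)) / 3 = -17/3 = -5.6667
  S[Y,Y] = ((1.25)·(1.25) + (2.25)·(2.25) + (-2.75)·(-2.75) + (-0.75)·(-0.75)) / 3 = 14.75/3 = 4.9167
  S = [[8.6667, -5.6667],
 [-5.6667, 4.9167]].

Step 3 — invert S. det(S) = 8.6667·4.9167 - (-5.6667)² = 10.5.
  S^{-1} = (1/det) · [[d, -b], [-b, a]] = [[0.4683, 0.5397],
 [0.5397, 0.8254]].

Step 4 — quadratic form (x̄ - mu_0)^T · S^{-1} · (x̄ - mu_0):
  S^{-1} · (x̄ - mu_0) = (2.3492, 3.0635),
  (x̄ - mu_0)^T · [...] = (3)·(2.3492) + (1.75)·(3.0635) = 12.4087.

Step 5 — scale by n: T² = 4 · 12.4087 = 49.6349.

T² ≈ 49.6349


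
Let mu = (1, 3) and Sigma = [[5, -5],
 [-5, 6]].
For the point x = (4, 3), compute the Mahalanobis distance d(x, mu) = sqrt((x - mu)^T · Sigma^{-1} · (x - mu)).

Step 1 — centre the observation: (x - mu) = (3, 0).

Step 2 — invert Sigma. det(Sigma) = 5·6 - (-5)² = 5.
  Sigma^{-1} = (1/det) · [[d, -b], [-b, a]] = [[1.2, 1],
 [1, 1]].

Step 3 — form the quadratic (x - mu)^T · Sigma^{-1} · (x - mu):
  Sigma^{-1} · (x - mu) = (3.6, 3).
  (x - mu)^T · [Sigma^{-1} · (x - mu)] = (3)·(3.6) + (0)·(3) = 10.8.

Step 4 — take square root: d = √(10.8) ≈ 3.2863.

d(x, mu) = √(10.8) ≈ 3.2863


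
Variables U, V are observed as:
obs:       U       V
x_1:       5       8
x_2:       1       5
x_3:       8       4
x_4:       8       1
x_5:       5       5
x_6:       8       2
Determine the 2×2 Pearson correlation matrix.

Step 1 — column means:
  mean(U) = (5 + 1 + 8 + 8 + 5 + 8) / 6 = 35/6 = 5.8333
  mean(V) = (8 + 5 + 4 + 1 + 5 + 2) / 6 = 25/6 = 4.1667

Step 2 — sample variances and covariances s[i,j] = (1/(n-1)) · Σ_k (x_{k,i} - mean_i) · (x_{k,j} - mean_j), with n-1 = 5:
  s[U,U] = ((-0.8333)·(-0.8333) + (-4.8333)·(-4.8333) + (2.1667)·(2.1667) + (2.1667)·(2.1667) + (-0.8333)·(-0.8333) + (2.1667)·(2.1667)) / 5 = 38.8333/5 = 7.7667
  s[U,V] = ((-0.8333)·(3.8333) + (-4.8333)·(0.8333) + (2.1667)·(-0.1667) + (2.1667)·(-3.1667) + (-0.8333)·(0.8333) + (2.1667)·(-2.1667)) / 5 = -19.8333/5 = -3.9667
  s[V,V] = ((3.8333)·(3.8333) + (0.8333)·(0.8333) + (-0.1667)·(-0.1667) + (-3.1667)·(-3.1667) + (0.8333)·(0.8333) + (-2.1667)·(-2.1667)) / 5 = 30.8333/5 = 6.1667
  Sample standard deviations s_i = √(s[i,i]):
  s(U) = √(7.7667) = 2.7869
  s(V) = √(6.1667) = 2.4833

Step 3 — r_{ij} = s_{ij} / (s_i · s_j):
  r[U,U] = 1 (diagonal).
  r[U,V] = -3.9667 / (2.7869 · 2.4833) = -3.9667 / 6.9206 = -0.5732
  r[V,V] = 1 (diagonal).

R is symmetric with unit diagonal. Assembling:

R = [[1, -0.5732],
 [-0.5732, 1]]


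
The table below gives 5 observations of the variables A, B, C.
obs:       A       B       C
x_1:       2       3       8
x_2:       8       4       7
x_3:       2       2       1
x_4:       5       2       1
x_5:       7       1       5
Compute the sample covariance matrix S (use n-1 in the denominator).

Step 1 — column means:
  mean(A) = (2 + 8 + 2 + 5 + 7) / 5 = 24/5 = 4.8
  mean(B) = (3 + 4 + 2 + 2 + 1) / 5 = 12/5 = 2.4
  mean(C) = (8 + 7 + 1 + 1 + 5) / 5 = 22/5 = 4.4

Step 2 — sample covariance S[i,j] = (1/(n-1)) · Σ_k (x_{k,i} - mean_i) · (x_{k,j} - mean_j), with n-1 = 4.
  S[A,A] = ((-2.8)·(-2.8) + (3.2)·(3.2) + (-2.8)·(-2.8) + (0.2)·(0.2) + (2.2)·(2.2)) / 4 = 30.8/4 = 7.7
  S[A,B] = ((-2.8)·(0.6) + (3.2)·(1.6) + (-2.8)·(-0.4) + (0.2)·(-0.4) + (2.2)·(-1.4)) / 4 = 1.4/4 = 0.35
  S[A,C] = ((-2.8)·(3.6) + (3.2)·(2.6) + (-2.8)·(-3.4) + (0.2)·(-3.4) + (2.2)·(0.6)) / 4 = 8.4/4 = 2.1
  S[B,B] = ((0.6)·(0.6) + (1.6)·(1.6) + (-0.4)·(-0.4) + (-0.4)·(-0.4) + (-1.4)·(-1.4)) / 4 = 5.2/4 = 1.3
  S[B,C] = ((0.6)·(3.6) + (1.6)·(2.6) + (-0.4)·(-3.4) + (-0.4)·(-3.4) + (-1.4)·(0.6)) / 4 = 8.2/4 = 2.05
  S[C,C] = ((3.6)·(3.6) + (2.6)·(2.6) + (-3.4)·(-3.4) + (-3.4)·(-3.4) + (0.6)·(0.6)) / 4 = 43.2/4 = 10.8

S is symmetric (S[j,i] = S[i,j]). Assembling:

S = [[7.7, 0.35, 2.1],
 [0.35, 1.3, 2.05],
 [2.1, 2.05, 10.8]]


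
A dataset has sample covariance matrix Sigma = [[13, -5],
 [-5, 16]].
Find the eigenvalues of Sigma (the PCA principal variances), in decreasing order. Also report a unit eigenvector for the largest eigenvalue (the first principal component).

Step 1 — characteristic polynomial of 2×2 Sigma:
  det(Sigma - λI) = λ² - trace · λ + det = 0.
  trace = 13 + 16 = 29, det = 13·16 - (-5)² = 183.
Step 2 — discriminant:
  Δ = trace² - 4·det = 841 - 732 = 109.
Step 3 — eigenvalues:
  λ = (trace ± √Δ)/2 = (29 ± 10.4403)/2,
  λ_1 = 19.7202,  λ_2 = 9.2798.

Step 4 — unit eigenvector for λ_1: solve (Sigma - λ_1 I)v = 0. First row:
  (13 - 19.7202)·v_x + (-5)·v_y = 0, i.e. (-6.7202)·v_x + (-5)·v_y = 0,
  so v ∝ (b, λ_1 - a) = (-5, 6.7202); multiply by -1 so the first entry is positive: u = (5, -6.7202).
  ||u|| = √((5)² + (-6.7202)²) = √(70.1605) ≈ 8.3762,
  v_1 = u/||u|| ≈ (0.5969, -0.8023) (||v_1|| = 1).

λ_1 = 19.7202,  λ_2 = 9.2798;  v_1 ≈ (0.5969, -0.8023)


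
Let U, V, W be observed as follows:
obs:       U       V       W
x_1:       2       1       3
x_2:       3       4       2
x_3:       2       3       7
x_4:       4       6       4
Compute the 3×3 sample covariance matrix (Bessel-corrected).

Step 1 — column means:
  mean(U) = (2 + 3 + 2 + 4) / 4 = 11/4 = 2.75
  mean(V) = (1 + 4 + 3 + 6) / 4 = 14/4 = 3.5
  mean(W) = (3 + 2 + 7 + 4) / 4 = 16/4 = 4

Step 2 — sample covariance S[i,j] = (1/(n-1)) · Σ_k (x_{k,i} - mean_i) · (x_{k,j} - mean_j), with n-1 = 3.
  S[U,U] = ((-0.75)·(-0.75) + (0.25)·(0.25) + (-0.75)·(-0.75) + (1.25)·(1.25)) / 3 = 2.75/3 = 0.9167
  S[U,V] = ((-0.75)·(-2.5) + (0.25)·(0.5) + (-0.75)·(-0.5) + (1.25)·(2.5)) / 3 = 5.5/3 = 1.8333
  S[U,W] = ((-0.75)·(-1) + (0.25)·(-2) + (-0.75)·(3) + (1.25)·(0)) / 3 = -2/3 = -0.6667
  S[V,V] = ((-2.5)·(-2.5) + (0.5)·(0.5) + (-0.5)·(-0.5) + (2.5)·(2.5)) / 3 = 13/3 = 4.3333
  S[V,W] = ((-2.5)·(-1) + (0.5)·(-2) + (-0.5)·(3) + (2.5)·(0)) / 3 = 0/3 = 0
  S[W,W] = ((-1)·(-1) + (-2)·(-2) + (3)·(3) + (0)·(0)) / 3 = 14/3 = 4.6667

S is symmetric (S[j,i] = S[i,j]). Assembling:

S = [[0.9167, 1.8333, -0.6667],
 [1.8333, 4.3333, 0],
 [-0.6667, 0, 4.6667]]


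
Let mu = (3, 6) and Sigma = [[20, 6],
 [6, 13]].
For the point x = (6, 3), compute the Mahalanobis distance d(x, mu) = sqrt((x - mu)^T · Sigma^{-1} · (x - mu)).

Step 1 — centre the observation: (x - mu) = (3, -3).

Step 2 — invert Sigma. det(Sigma) = 20·13 - (6)² = 224.
  Sigma^{-1} = (1/det) · [[d, -b], [-b, a]] = [[0.058, -0.0268],
 [-0.0268, 0.0893]].

Step 3 — form the quadratic (x - mu)^T · Sigma^{-1} · (x - mu):
  Sigma^{-1} · (x - mu) = (0.2545, -0.3482).
  (x - mu)^T · [Sigma^{-1} · (x - mu)] = (3)·(0.2545) + (-3)·(-0.3482) = 1.808.

Step 4 — take square root: d = √(1.808) ≈ 1.3446.

d(x, mu) = √(1.808) ≈ 1.3446


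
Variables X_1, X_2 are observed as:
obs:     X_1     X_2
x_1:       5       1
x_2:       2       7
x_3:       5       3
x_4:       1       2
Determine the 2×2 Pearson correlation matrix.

Step 1 — column means:
  mean(X_1) = (5 + 2 + 5 + 1) / 4 = 13/4 = 3.25
  mean(X_2) = (1 + 7 + 3 + 2) / 4 = 13/4 = 3.25

Step 2 — sample variances and covariances s[i,j] = (1/(n-1)) · Σ_k (x_{k,i} - mean_i) · (x_{k,j} - mean_j), with n-1 = 3:
  s[X_1,X_1] = ((1.75)·(1.75) + (-1.25)·(-1.25) + (1.75)·(1.75) + (-2.25)·(-2.25)) / 3 = 12.75/3 = 4.25
  s[X_1,X_2] = ((1.75)·(-2.25) + (-1.25)·(3.75) + (1.75)·(-0.25) + (-2.25)·(-1.25)) / 3 = -6.25/3 = -2.0833
  s[X_2,X_2] = ((-2.25)·(-2.25) + (3.75)·(3.75) + (-0.25)·(-0.25) + (-1.25)·(-1.25)) / 3 = 20.75/3 = 6.9167
  Sample standard deviations s_i = √(s[i,i]):
  s(X_1) = √(4.25) = 2.0616
  s(X_2) = √(6.9167) = 2.63

Step 3 — r_{ij} = s_{ij} / (s_i · s_j):
  r[X_1,X_1] = 1 (diagonal).
  r[X_1,X_2] = -2.0833 / (2.0616 · 2.63) = -2.0833 / 5.4218 = -0.3843
  r[X_2,X_2] = 1 (diagonal).

R is symmetric with unit diagonal. Assembling:

R = [[1, -0.3843],
 [-0.3843, 1]]


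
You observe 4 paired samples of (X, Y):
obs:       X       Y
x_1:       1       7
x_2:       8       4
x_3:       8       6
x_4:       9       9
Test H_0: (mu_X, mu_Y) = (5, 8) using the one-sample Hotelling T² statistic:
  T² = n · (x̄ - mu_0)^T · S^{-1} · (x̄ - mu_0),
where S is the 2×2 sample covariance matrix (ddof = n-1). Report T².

Step 1 — sample mean vector:
  mean(X) = (1 + 8 + 8 + 9) / 4 = 26/4 = 6.5
  mean(Y) = (7 + 4 + 6 + 9) / 4 = 26/4 = 6.5
  x̄ = (6.5, 6.5),  deviation x̄ - mu_0 = (6.5, 6.5) - (5, 8) = (1.5, -1.5).

Step 2 — sample covariance matrix, S[i,j] = (1/(n-1)) · Σ_k (x_{k,i} - mean_i) · (x_{k,j} - mean_j), divisor n-1 = 3:
  S[X,X] = ((-5.5)·(-5.5) + (1.5)·(1.5) + (1.5)·(1.5) + (2.5)·(2.5)) / 3 = 41/3 = 13.6667
  S[X,Y] = ((-5.5)·(0.5) + (1.5)·(-2.5) + (1.5)·(-0.5) + (2.5)·(2.5)) / 3 = -1/3 = -0.3333
  S[Y,Y] = ((0.5)·(0.5) + (-2.5)·(-2.5) + (-0.5)·(-0.5) + (2.5)·(2.5)) / 3 = 13/3 = 4.3333
  S = [[13.6667, -0.3333],
 [-0.3333, 4.3333]].

Step 3 — invert S. det(S) = 13.6667·4.3333 - (-0.3333)² = 59.1111.
  S^{-1} = (1/det) · [[d, -b], [-b, a]] = [[0.0733, 0.0056],
 [0.0056, 0.2312]].

Step 4 — quadratic form (x̄ - mu_0)^T · S^{-1} · (x̄ - mu_0):
  S^{-1} · (x̄ - mu_0) = (0.1015, -0.3383),
  (x̄ - mu_0)^T · [...] = (1.5)·(0.1015) + (-1.5)·(-0.3383) = 0.6598.

Step 5 — scale by n: T² = 4 · 0.6598 = 2.6391.

T² ≈ 2.6391


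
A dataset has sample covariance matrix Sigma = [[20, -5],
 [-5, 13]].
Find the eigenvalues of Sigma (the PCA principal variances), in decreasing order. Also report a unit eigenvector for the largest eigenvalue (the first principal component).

Step 1 — characteristic polynomial of 2×2 Sigma:
  det(Sigma - λI) = λ² - trace · λ + det = 0.
  trace = 20 + 13 = 33, det = 20·13 - (-5)² = 235.
Step 2 — discriminant:
  Δ = trace² - 4·det = 1089 - 940 = 149.
Step 3 — eigenvalues:
  λ = (trace ± √Δ)/2 = (33 ± 12.2066)/2,
  λ_1 = 22.6033,  λ_2 = 10.3967.

Step 4 — unit eigenvector for λ_1: solve (Sigma - λ_1 I)v = 0. First row:
  (20 - 22.6033)·v_x + (-5)·v_y = 0, i.e. (-2.6033)·v_x + (-5)·v_y = 0,
  so v ∝ (b, λ_1 - a) = (-5, 2.6033); multiply by -1 so the first entry is positive: u = (5, -2.6033).
  ||u|| = √((5)² + (-2.6033)²) = √(31.7771) ≈ 5.6371,
  v_1 = u/||u|| ≈ (0.887, -0.4618) (||v_1|| = 1).

λ_1 = 22.6033,  λ_2 = 10.3967;  v_1 ≈ (0.887, -0.4618)


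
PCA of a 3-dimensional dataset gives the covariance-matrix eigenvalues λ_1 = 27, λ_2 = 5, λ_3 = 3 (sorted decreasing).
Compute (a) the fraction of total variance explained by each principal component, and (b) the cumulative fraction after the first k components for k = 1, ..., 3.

Step 1 — total variance = trace(Sigma) = Σ λ_i = 27 + 5 + 3 = 35.

Step 2 — fraction explained by component i = λ_i / Σ λ:
  PC1: 27/35 = 0.7714
  PC2: 5/35 = 0.1429
  PC3: 3/35 = 0.0857

Step 3 — cumulative fraction after k components = (λ_1 + ... + λ_k) / Σ λ:
  k = 1: 27/35 = 0.7714
  k = 2: (27 + 5)/35 = 32/35 = 0.9143
  k = 3: (27 + 5 + 3)/35 = 35/35 = 1

Summary (fraction, with percent):

explained: PC1 0.7714 (77.14%), PC2 0.1429 (14.29%), PC3 0.0857 (8.57%);  cumulative: 0.7714, 0.9143, 1


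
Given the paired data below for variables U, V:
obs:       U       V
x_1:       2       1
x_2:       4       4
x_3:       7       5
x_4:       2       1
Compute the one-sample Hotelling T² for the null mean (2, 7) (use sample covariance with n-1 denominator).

Step 1 — sample mean vector:
  mean(U) = (2 + 4 + 7 + 2) / 4 = 15/4 = 3.75
  mean(V) = (1 + 4 + 5 + 1) / 4 = 11/4 = 2.75
  x̄ = (3.75, 2.75),  deviation x̄ - mu_0 = (3.75, 2.75) - (2, 7) = (1.75, -4.25).

Step 2 — sample covariance matrix, S[i,j] = (1/(n-1)) · Σ_k (x_{k,i} - mean_i) · (x_{k,j} - mean_j), divisor n-1 = 3:
  S[U,U] = ((-1.75)·(-1.75) + (0.25)·(0.25) + (3.25)·(3.25) + (-1.75)·(-1.75)) / 3 = 16.75/3 = 5.5833
  S[U,V] = ((-1.75)·(-1.75) + (0.25)·(1.25) + (3.25)·(2.25) + (-1.75)·(-1.75)) / 3 = 13.75/3 = 4.5833
  S[V,V] = ((-1.75)·(-1.75) + (1.25)·(1.25) + (2.25)·(2.25) + (-1.75)·(-1.75)) / 3 = 12.75/3 = 4.25
  S = [[5.5833, 4.5833],
 [4.5833, 4.25]].

Step 3 — invert S. det(S) = 5.5833·4.25 - (4.5833)² = 2.7222.
  S^{-1} = (1/det) · [[d, -b], [-b, a]] = [[1.5612, -1.6837],
 [-1.6837, 2.051]].

Step 4 — quadratic form (x̄ - mu_0)^T · S^{-1} · (x̄ - mu_0):
  S^{-1} · (x̄ - mu_0) = (9.8878, -11.6633),
  (x̄ - mu_0)^T · [...] = (1.75)·(9.8878) + (-4.25)·(-11.6633) = 66.8724.

Step 5 — scale by n: T² = 4 · 66.8724 = 267.4898.

T² ≈ 267.4898


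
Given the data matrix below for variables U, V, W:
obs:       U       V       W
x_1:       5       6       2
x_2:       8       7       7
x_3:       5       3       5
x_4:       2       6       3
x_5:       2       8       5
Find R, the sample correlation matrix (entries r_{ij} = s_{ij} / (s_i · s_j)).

Step 1 — column means:
  mean(U) = (5 + 8 + 5 + 2 + 2) / 5 = 22/5 = 4.4
  mean(V) = (6 + 7 + 3 + 6 + 8) / 5 = 30/5 = 6
  mean(W) = (2 + 7 + 5 + 3 + 5) / 5 = 22/5 = 4.4

Step 2 — sample variances and covariances s[i,j] = (1/(n-1)) · Σ_k (x_{k,i} - mean_i) · (x_{k,j} - mean_j), with n-1 = 4:
  s[U,U] = ((0.6)·(0.6) + (3.6)·(3.6) + (0.6)·(0.6) + (-2.4)·(-2.4) + (-2.4)·(-2.4)) / 4 = 25.2/4 = 6.3
  s[U,V] = ((0.6)·(0) + (3.6)·(1) + (0.6)·(-3) + (-2.4)·(0) + (-2.4)·(2)) / 4 = -3/4 = -0.75
  s[U,W] = ((0.6)·(-2.4) + (3.6)·(2.6) + (0.6)·(0.6) + (-2.4)·(-1.4) + (-2.4)·(0.6)) / 4 = 10.2/4 = 2.55
  s[V,V] = ((0)·(0) + (1)·(1) + (-3)·(-3) + (0)·(0) + (2)·(2)) / 4 = 14/4 = 3.5
  s[V,W] = ((0)·(-2.4) + (1)·(2.6) + (-3)·(0.6) + (0)·(-1.4) + (2)·(0.6)) / 4 = 2/4 = 0.5
  s[W,W] = ((-2.4)·(-2.4) + (2.6)·(2.6) + (0.6)·(0.6) + (-1.4)·(-1.4) + (0.6)·(0.6)) / 4 = 15.2/4 = 3.8
  Sample standard deviations s_i = √(s[i,i]):
  s(U) = √(6.3) = 2.51
  s(V) = √(3.5) = 1.8708
  s(W) = √(3.8) = 1.9494

Step 3 — r_{ij} = s_{ij} / (s_i · s_j):
  r[U,U] = 1 (diagonal).
  r[U,V] = -0.75 / (2.51 · 1.8708) = -0.75 / 4.6957 = -0.1597
  r[U,W] = 2.55 / (2.51 · 1.9494) = 2.55 / 4.8929 = 0.5212
  r[V,V] = 1 (diagonal).
  r[V,W] = 0.5 / (1.8708 · 1.9494) = 0.5 / 3.6469 = 0.1371
  r[W,W] = 1 (diagonal).

R is symmetric with unit diagonal. Assembling:

R = [[1, -0.1597, 0.5212],
 [-0.1597, 1, 0.1371],
 [0.5212, 0.1371, 1]]


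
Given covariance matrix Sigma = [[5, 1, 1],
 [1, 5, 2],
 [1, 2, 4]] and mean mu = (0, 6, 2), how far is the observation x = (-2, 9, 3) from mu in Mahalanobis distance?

Step 1 — centre the observation: (x - mu) = (-2, 3, 1).

Step 2 — invert Sigma (cofactor / det for 3×3, or solve directly):
  Sigma^{-1} = [[0.2133, -0.0267, -0.04],
 [-0.0267, 0.2533, -0.12],
 [-0.04, -0.12, 0.32]].

Step 3 — form the quadratic (x - mu)^T · Sigma^{-1} · (x - mu):
  Sigma^{-1} · (x - mu) = (-0.5467, 0.6933, 0.04).
  (x - mu)^T · [Sigma^{-1} · (x - mu)] = (-2)·(-0.5467) + (3)·(0.6933) + (1)·(0.04) = 3.2133.

Step 4 — take square root: d = √(3.2133) ≈ 1.7926.

d(x, mu) = √(3.2133) ≈ 1.7926


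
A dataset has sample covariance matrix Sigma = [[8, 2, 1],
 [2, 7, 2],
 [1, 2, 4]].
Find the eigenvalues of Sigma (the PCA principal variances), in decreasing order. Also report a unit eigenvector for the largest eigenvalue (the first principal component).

Step 1 — characteristic polynomial p(λ) = det(λI - Sigma) = λ³ - tr·λ² + c_1·λ - det, where tr = trace, c_1 = sum of the principal 2×2 minors, det = det(Sigma):
  tr = 8 + 7 + 4 = 19,
  c_1 = (8·7 - (2)²) + (8·4 - (1)²) + (7·4 - (2)²) = 52 + 31 + 24 = 107,
  det = 8·(7·4 - (2)²) - (2)·((2)·4 - (2)·(1)) + (1)·((2)·(2) - 7·(1)) = 8·(24) - (2)·(6) + (1)·(-3) = 177.
  So p(λ) = λ³ - 19λ² + 107λ - 177.
Step 2 — look for an integer root (rational root theorem: any rational root is an integer divisor of 177). Testing λ = 3:
  p(3) = 27 - 171 + 321 - 177 = 0  ✓
  Dividing out (λ - 3): p(λ) = (λ - 3)(λ² - 16λ + 59).
Step 3 — remaining eigenvalues from the quadratic λ² - 16λ + 59 = 0:
  Δ = 16² - 4·59 = 256 - 236 = 20,  λ = (16 ± √20)/2 = (16 ± 4.4721)/2 ≈ 10.2361 or 5.7639.
  Sorted: λ_1 = 10.2361,  λ_2 = 5.7639,  λ_3 = 3  (check: sum = 19 = tr ✓).

Step 4 — unit eigenvector for λ_1 ≈ 10.2361: v spans the null space of (Sigma - λ_1 I), whose rows are
  r_1 = (-2.2361, 2, 1),  r_2 = (2, -3.2361, 2),  r_3 = (1, 2, -6.2361).
  v is orthogonal to every row, so take v ∝ r_1 × r_2 = ((2)·(2) - (1)·(-3.2361), (1)·(2) - (-2.2361)·(2), (-2.2361)·(-3.2361) - (2)·(2)) ≈ (7.2361, 6.4721, 3.2361).
  Let u = (7.2361, 6.4721, 3.2361).
  ||u|| = √((7.2361)² + (6.4721)² + (3.2361)²) = √(104.7214) ≈ 10.2333,  v_1 = u/||u|| ≈ (0.7071, 0.6325, 0.3162) (||v_1|| = 1).

λ_1 = 10.2361,  λ_2 = 5.7639,  λ_3 = 3;  v_1 ≈ (0.7071, 0.6325, 0.3162)


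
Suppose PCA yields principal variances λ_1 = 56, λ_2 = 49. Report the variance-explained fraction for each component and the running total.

Step 1 — total variance = trace(Sigma) = Σ λ_i = 56 + 49 = 105.

Step 2 — fraction explained by component i = λ_i / Σ λ:
  PC1: 56/105 = 0.5333
  PC2: 49/105 = 0.4667

Step 3 — cumulative fraction after k components = (λ_1 + ... + λ_k) / Σ λ:
  k = 1: 56/105 = 0.5333
  k = 2: (56 + 49)/105 = 105/105 = 1

Summary (fraction, with percent):

explained: PC1 0.5333 (53.33%), PC2 0.4667 (46.67%);  cumulative: 0.5333, 1


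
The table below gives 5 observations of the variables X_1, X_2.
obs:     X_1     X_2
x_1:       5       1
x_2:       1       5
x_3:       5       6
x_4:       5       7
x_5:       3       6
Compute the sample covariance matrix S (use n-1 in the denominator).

Step 1 — column means:
  mean(X_1) = (5 + 1 + 5 + 5 + 3) / 5 = 19/5 = 3.8
  mean(X_2) = (1 + 5 + 6 + 7 + 6) / 5 = 25/5 = 5

Step 2 — sample covariance S[i,j] = (1/(n-1)) · Σ_k (x_{k,i} - mean_i) · (x_{k,j} - mean_j), with n-1 = 4.
  S[X_1,X_1] = ((1.2)·(1.2) + (-2.8)·(-2.8) + (1.2)·(1.2) + (1.2)·(1.2) + (-0.8)·(-0.8)) / 4 = 12.8/4 = 3.2
  S[X_1,X_2] = ((1.2)·(-4) + (-2.8)·(0) + (1.2)·(1) + (1.2)·(2) + (-0.8)·(1)) / 4 = -2/4 = -0.5
  S[X_2,X_2] = ((-4)·(-4) + (0)·(0) + (1)·(1) + (2)·(2) + (1)·(1)) / 4 = 22/4 = 5.5

S is symmetric (S[j,i] = S[i,j]). Assembling:

S = [[3.2, -0.5],
 [-0.5, 5.5]]


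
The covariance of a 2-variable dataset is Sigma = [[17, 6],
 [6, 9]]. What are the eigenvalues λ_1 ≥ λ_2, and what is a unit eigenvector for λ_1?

Step 1 — characteristic polynomial of 2×2 Sigma:
  det(Sigma - λI) = λ² - trace · λ + det = 0.
  trace = 17 + 9 = 26, det = 17·9 - (6)² = 117.
Step 2 — discriminant:
  Δ = trace² - 4·det = 676 - 468 = 208.
Step 3 — eigenvalues:
  λ = (trace ± √Δ)/2 = (26 ± 14.4222)/2,
  λ_1 = 20.2111,  λ_2 = 5.7889.

Step 4 — unit eigenvector for λ_1: solve (Sigma - λ_1 I)v = 0. First row:
  (17 - 20.2111)·v_x + (6)·v_y = 0, i.e. (-3.2111)·v_x + (6)·v_y = 0,
  so v ∝ (b, λ_1 - a) = (6, 3.2111) = u.
  ||u|| = √((6)² + (3.2111)²) = √(46.3112) ≈ 6.8052,
  v_1 = u/||u|| ≈ (0.8817, 0.4719) (||v_1|| = 1).

λ_1 = 20.2111,  λ_2 = 5.7889;  v_1 ≈ (0.8817, 0.4719)


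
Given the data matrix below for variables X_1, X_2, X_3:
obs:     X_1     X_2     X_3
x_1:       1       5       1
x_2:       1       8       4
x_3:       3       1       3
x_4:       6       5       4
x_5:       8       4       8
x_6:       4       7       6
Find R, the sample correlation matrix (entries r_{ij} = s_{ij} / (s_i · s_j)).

Step 1 — column means:
  mean(X_1) = (1 + 1 + 3 + 6 + 8 + 4) / 6 = 23/6 = 3.8333
  mean(X_2) = (5 + 8 + 1 + 5 + 4 + 7) / 6 = 30/6 = 5
  mean(X_3) = (1 + 4 + 3 + 4 + 8 + 6) / 6 = 26/6 = 4.3333

Step 2 — sample variances and covariances s[i,j] = (1/(n-1)) · Σ_k (x_{k,i} - mean_i) · (x_{k,j} - mean_j), with n-1 = 5:
  s[X_1,X_1] = ((-2.8333)·(-2.8333) + (-2.8333)·(-2.8333) + (-0.8333)·(-0.8333) + (2.1667)·(2.1667) + (4.1667)·(4.1667) + (0.1667)·(0.1667)) / 5 = 38.8333/5 = 7.7667
  s[X_1,X_2] = ((-2.8333)·(0) + (-2.8333)·(3) + (-0.8333)·(-4) + (2.1667)·(0) + (4.1667)·(-1) + (0.1667)·(2)) / 5 = -9/5 = -1.8
  s[X_1,X_3] = ((-2.8333)·(-3.3333) + (-2.8333)·(-0.3333) + (-0.8333)·(-1.3333) + (2.1667)·(-0.3333) + (4.1667)·(3.6667) + (0.1667)·(1.6667)) / 5 = 26.3333/5 = 5.2667
  s[X_2,X_2] = ((0)·(0) + (3)·(3) + (-4)·(-4) + (0)·(0) + (-1)·(-1) + (2)·(2)) / 5 = 30/5 = 6
  s[X_2,X_3] = ((0)·(-3.3333) + (3)·(-0.3333) + (-4)·(-1.3333) + (0)·(-0.3333) + (-1)·(3.6667) + (2)·(1.6667)) / 5 = 4/5 = 0.8
  s[X_3,X_3] = ((-3.3333)·(-3.3333) + (-0.3333)·(-0.3333) + (-1.3333)·(-1.3333) + (-0.3333)·(-0.3333) + (3.6667)·(3.6667) + (1.6667)·(1.6667)) / 5 = 29.3333/5 = 5.8667
  Sample standard deviations s_i = √(s[i,i]):
  s(X_1) = √(7.7667) = 2.7869
  s(X_2) = √(6) = 2.4495
  s(X_3) = √(5.8667) = 2.4221

Step 3 — r_{ij} = s_{ij} / (s_i · s_j):
  r[X_1,X_1] = 1 (diagonal).
  r[X_1,X_2] = -1.8 / (2.7869 · 2.4495) = -1.8 / 6.8264 = -0.2637
  r[X_1,X_3] = 5.2667 / (2.7869 · 2.4221) = 5.2667 / 6.7501 = 0.7802
  r[X_2,X_2] = 1 (diagonal).
  r[X_2,X_3] = 0.8 / (2.4495 · 2.4221) = 0.8 / 5.933 = 0.1348
  r[X_3,X_3] = 1 (diagonal).

R is symmetric with unit diagonal. Assembling:

R = [[1, -0.2637, 0.7802],
 [-0.2637, 1, 0.1348],
 [0.7802, 0.1348, 1]]


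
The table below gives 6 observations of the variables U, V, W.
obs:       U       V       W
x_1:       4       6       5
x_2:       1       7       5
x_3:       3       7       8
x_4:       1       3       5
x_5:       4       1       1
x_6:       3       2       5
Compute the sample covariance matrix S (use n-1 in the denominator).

Step 1 — column means:
  mean(U) = (4 + 1 + 3 + 1 + 4 + 3) / 6 = 16/6 = 2.6667
  mean(V) = (6 + 7 + 7 + 3 + 1 + 2) / 6 = 26/6 = 4.3333
  mean(W) = (5 + 5 + 8 + 5 + 1 + 5) / 6 = 29/6 = 4.8333

Step 2 — sample covariance S[i,j] = (1/(n-1)) · Σ_k (x_{k,i} - mean_i) · (x_{k,j} - mean_j), with n-1 = 5.
  S[U,U] = ((1.3333)·(1.3333) + (-1.6667)·(-1.6667) + (0.3333)·(0.3333) + (-1.6667)·(-1.6667) + (1.3333)·(1.3333) + (0.3333)·(0.3333)) / 5 = 9.3333/5 = 1.8667
  S[U,V] = ((1.3333)·(1.6667) + (-1.6667)·(2.6667) + (0.3333)·(2.6667) + (-1.6667)·(-1.3333) + (1.3333)·(-3.3333) + (0.3333)·(-2.3333)) / 5 = -4.3333/5 = -0.8667
  S[U,W] = ((1.3333)·(0.1667) + (-1.6667)·(0.1667) + (0.3333)·(3.1667) + (-1.6667)·(0.1667) + (1.3333)·(-3.8333) + (0.3333)·(0.1667)) / 5 = -4.3333/5 = -0.8667
  S[V,V] = ((1.6667)·(1.6667) + (2.6667)·(2.6667) + (2.6667)·(2.6667) + (-1.3333)·(-1.3333) + (-3.3333)·(-3.3333) + (-2.3333)·(-2.3333)) / 5 = 35.3333/5 = 7.0667
  S[V,W] = ((1.6667)·(0.1667) + (2.6667)·(0.1667) + (2.6667)·(3.1667) + (-1.3333)·(0.1667) + (-3.3333)·(-3.8333) + (-2.3333)·(0.1667)) / 5 = 21.3333/5 = 4.2667
  S[W,W] = ((0.1667)·(0.1667) + (0.1667)·(0.1667) + (3.1667)·(3.1667) + (0.1667)·(0.1667) + (-3.8333)·(-3.8333) + (0.1667)·(0.1667)) / 5 = 24.8333/5 = 4.9667

S is symmetric (S[j,i] = S[i,j]). Assembling:

S = [[1.8667, -0.8667, -0.8667],
 [-0.8667, 7.0667, 4.2667],
 [-0.8667, 4.2667, 4.9667]]
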